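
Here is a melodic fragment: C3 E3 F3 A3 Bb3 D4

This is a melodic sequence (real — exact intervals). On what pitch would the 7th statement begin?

Gb5

The 2-note cells begin on C3, F3, Bb3 — each up a 4th from the last.
Extending the heads up a 4th: Eb4 → Ab4 → Db5 → Gb5.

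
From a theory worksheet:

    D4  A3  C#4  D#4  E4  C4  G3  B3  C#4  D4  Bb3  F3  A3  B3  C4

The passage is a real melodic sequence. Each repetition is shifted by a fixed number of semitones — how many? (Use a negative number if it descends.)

-2

Unit = 5 notes; the statements start on D4, C4, Bb3, moving down a 2nd each time.
Counting half-steps from D4 to C4: -2.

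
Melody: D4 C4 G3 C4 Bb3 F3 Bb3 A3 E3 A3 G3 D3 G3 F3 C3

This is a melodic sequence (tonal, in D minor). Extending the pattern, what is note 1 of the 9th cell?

C3

The unit is 3 notes. Position-1 pitches of the 5 shown cells: D4, C4, Bb3, A3, G3.
Carrying that down a 2nd forward: F3 → E3 → D3 → C3.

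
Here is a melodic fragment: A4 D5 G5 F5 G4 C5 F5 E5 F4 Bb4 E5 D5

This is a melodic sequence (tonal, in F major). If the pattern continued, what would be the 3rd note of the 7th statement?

A4

The unit is 4 notes. Position-3 pitches of the 3 shown cells: G5, F5, E5.
Each moves down a 2nd. Continuing: D5 → C5 → Bb4 → A4.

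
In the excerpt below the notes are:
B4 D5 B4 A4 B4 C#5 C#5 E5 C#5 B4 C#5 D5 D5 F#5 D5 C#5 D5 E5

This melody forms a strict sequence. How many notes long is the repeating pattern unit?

6

18 notes total. Splitting into 3 groups of 6:
B4 D5 B4 A4 B4 C#5 | C#5 E5 C#5 B4 C#5 D5 | D5 F#5 D5 C#5 D5 E5
Every group is a transposition up a 2nd of the one before; no shorter unit works.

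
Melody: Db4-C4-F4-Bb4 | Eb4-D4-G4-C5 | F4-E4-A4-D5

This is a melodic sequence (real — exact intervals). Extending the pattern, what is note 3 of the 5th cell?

C#5

The unit is 4 notes. Position-3 pitches of the 3 shown cells: F4, G4, A4.
Extending up a 2nd: B4 → C#5.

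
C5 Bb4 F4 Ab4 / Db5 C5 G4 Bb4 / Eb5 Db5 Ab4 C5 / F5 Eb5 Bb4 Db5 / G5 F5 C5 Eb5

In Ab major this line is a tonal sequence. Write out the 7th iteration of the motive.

Bb5 Ab5 Eb5 G5

With a 4-note motive the entries are C5, Db5, Eb5, F5, G5, each up a 2nd from the previous.
Continuing the starts: Ab5 → Bb5.
From Bb5 the diatonic shape gives Bb5 Ab5 Eb5 G5.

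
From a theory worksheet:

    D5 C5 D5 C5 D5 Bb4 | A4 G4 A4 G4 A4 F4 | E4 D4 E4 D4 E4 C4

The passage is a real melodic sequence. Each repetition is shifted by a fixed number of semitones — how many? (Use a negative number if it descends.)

The 6-note cells begin on D5, A4, E4 — each down a 4th from the last.
D5→A4 is 69 − 74 = -5 semitones.

-5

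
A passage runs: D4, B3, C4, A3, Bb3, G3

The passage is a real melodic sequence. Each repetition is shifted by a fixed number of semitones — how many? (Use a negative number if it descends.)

The 2-note cells begin on D4, C4, Bb3 — each down a 2nd from the last.
D4→C4 is 60 − 62 = -2 semitones.

-2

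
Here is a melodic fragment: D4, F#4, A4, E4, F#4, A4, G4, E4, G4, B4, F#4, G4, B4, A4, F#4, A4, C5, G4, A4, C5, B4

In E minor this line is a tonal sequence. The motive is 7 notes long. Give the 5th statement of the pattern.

A4 C5 E5 B4 C5 E5 D5

The 7-note cells begin on D4, E4, F#4 — each up a 2nd from the last.
Continuing the starts: G4 → A4.
So cell 5 is A4 C5 E5 B4 C5 E5 D5.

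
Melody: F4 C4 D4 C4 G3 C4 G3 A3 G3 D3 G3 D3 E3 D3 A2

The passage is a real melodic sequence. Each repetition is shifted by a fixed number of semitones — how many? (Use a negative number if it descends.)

Unit = 5 notes; the statements start on F4, C4, G3, moving down a 4th each time.
F4 to C4 spans -5 semitones.

-5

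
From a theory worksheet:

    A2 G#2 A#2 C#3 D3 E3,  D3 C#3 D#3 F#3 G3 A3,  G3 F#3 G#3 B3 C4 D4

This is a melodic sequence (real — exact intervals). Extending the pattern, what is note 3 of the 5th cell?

The unit is 6 notes. Position-3 pitches of the 3 shown cells: A#2, D#3, G#3.
Each moves up a 4th. Continuing: C#4 → F#4.

F#4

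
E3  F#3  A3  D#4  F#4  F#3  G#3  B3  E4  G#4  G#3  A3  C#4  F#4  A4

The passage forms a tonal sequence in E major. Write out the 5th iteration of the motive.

B3 C#4 E4 A4 C#5

The 5-note cells begin on E3, F#3, G#3 — each up a 2nd from the last.
Continuing the starts: A3 → B3.
Statement 5 starts on B3 and keeps the same diatonic contour: B3 C#4 E4 A4 C#5.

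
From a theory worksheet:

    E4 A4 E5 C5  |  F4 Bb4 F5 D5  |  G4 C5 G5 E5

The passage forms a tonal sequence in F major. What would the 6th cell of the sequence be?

Unit = 4 notes; the statements start on E4, F4, G4, moving up a 2nd each time.
Carrying on: A4 → Bb4 → C5.
So cell 6 is C5 F5 C6 A5.

C5 F5 C6 A5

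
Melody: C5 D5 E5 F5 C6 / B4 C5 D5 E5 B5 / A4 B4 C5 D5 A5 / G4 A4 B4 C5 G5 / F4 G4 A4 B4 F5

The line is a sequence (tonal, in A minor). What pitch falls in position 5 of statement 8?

The unit is 5 notes. Position-5 pitches of the 5 shown cells: C6, B5, A5, G5, F5.
Each moves down a 2nd. Continuing: E5 → D5 → C5.

C5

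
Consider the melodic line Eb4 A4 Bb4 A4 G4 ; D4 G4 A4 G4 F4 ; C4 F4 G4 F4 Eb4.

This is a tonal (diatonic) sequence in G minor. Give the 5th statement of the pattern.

A3 D4 Eb4 D4 C4

Taking 5-note groups, the heads are Eb4, D4, C4: the pattern moves down a 2nd.
Extending down a 2nd: Bb3 → A3.
From A3 the diatonic shape gives A3 D4 Eb4 D4 C4.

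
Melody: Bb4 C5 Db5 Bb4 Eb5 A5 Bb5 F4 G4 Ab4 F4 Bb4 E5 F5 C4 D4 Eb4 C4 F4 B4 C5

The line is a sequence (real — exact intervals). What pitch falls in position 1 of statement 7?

E2

With 7-note cells, note 1 of each statement runs Bb4, F4, C4.
Extending down a 4th: G3 → D3 → A2 → E2.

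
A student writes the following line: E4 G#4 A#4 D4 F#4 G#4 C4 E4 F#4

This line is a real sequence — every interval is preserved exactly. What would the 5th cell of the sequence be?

Ab3 C4 D4

Taking 3-note groups, the heads are E4, D4, C4: the pattern moves down a 2nd.
Carrying on: Bb3 → Ab3.
Statement 5 starts on Ab3 and keeps the same exact contour: Ab3 C4 D4.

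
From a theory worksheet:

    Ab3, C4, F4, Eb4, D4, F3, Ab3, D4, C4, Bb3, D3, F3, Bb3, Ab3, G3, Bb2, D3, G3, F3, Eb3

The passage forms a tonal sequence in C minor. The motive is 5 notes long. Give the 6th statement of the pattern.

With a 5-note motive the entries are Ab3, F3, D3, Bb2, each down a 3rd from the previous.
Carrying on: G2 → Eb2.
Statement 6 starts on Eb2 and keeps the same diatonic contour: Eb2 G2 C3 Bb2 Ab2.

Eb2 G2 C3 Bb2 Ab2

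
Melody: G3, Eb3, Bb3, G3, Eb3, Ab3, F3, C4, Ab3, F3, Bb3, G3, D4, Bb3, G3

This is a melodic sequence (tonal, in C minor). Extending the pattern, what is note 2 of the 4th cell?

Ab3

Grouping in 5s, the 2nd note of each cell is Eb3, F3, G3.
From G3, up a 2nd gives Ab3.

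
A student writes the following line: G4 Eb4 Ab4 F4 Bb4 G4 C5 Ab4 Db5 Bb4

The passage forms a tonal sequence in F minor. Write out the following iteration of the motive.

Eb5 C5

The 2-note cells begin on G4, Ab4, Bb4, C5, Db5 — each up a 2nd from the last.
From Eb5 the diatonic shape gives Eb5 C5.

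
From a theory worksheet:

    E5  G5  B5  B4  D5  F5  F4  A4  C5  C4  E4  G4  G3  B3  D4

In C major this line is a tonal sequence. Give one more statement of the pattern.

Unit = 3 notes; the statements start on E5, B4, F4, C4, G3, moving down a 4th each time.
Statement 6 starts on D3 and keeps the same diatonic contour: D3 F3 A3.

D3 F3 A3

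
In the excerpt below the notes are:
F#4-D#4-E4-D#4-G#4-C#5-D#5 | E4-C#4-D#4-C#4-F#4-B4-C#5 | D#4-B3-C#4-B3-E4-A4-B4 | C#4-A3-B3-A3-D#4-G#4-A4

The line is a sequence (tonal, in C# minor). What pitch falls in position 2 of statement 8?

With 7-note cells, note 2 of each statement runs D#4, C#4, B3, A3.
Carrying that down a 2nd forward: G#3 → F#3 → E3 → D#3.

D#3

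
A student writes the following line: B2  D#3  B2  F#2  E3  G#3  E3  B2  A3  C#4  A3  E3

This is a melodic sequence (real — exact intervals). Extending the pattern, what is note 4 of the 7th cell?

With 4-note cells, note 4 of each statement runs F#2, B2, E3.
Carrying that up a 4th forward: A3 → D4 → G4 → C5.

C5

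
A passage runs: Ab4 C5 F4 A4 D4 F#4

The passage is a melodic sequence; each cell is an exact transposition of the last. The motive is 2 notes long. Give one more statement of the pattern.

Unit = 2 notes; the statements start on Ab4, F4, D4, moving down a 3rd each time.
Statement 4 starts on B3 and keeps the same exact contour: B3 D#4.

B3 D#4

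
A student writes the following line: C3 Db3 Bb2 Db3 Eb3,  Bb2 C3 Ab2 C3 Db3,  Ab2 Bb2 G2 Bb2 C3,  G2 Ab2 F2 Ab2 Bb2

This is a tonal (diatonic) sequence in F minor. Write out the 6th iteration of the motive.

With a 5-note motive the entries are C3, Bb2, Ab2, G2, each down a 2nd from the previous.
Extending down a 2nd: F2 → Eb2.
From Eb2 the diatonic shape gives Eb2 F2 Db2 F2 G2.

Eb2 F2 Db2 F2 G2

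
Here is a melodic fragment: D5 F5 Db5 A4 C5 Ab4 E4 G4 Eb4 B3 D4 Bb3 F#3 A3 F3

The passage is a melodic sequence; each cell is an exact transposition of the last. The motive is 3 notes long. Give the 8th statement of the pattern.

With a 3-note motive the entries are D5, A4, E4, B3, F#3, each down a 4th from the previous.
Extending down a 4th: C#3 → G#2 → D#2.
From D#2 the exact shape gives D#2 F#2 D2.

D#2 F#2 D2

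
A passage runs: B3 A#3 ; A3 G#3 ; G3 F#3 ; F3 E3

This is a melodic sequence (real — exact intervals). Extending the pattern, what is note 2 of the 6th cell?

The unit is 2 notes. Position-2 pitches of the 4 shown cells: A#3, G#3, F#3, E3.
Carrying that down a 2nd forward: D3 → C3.

C3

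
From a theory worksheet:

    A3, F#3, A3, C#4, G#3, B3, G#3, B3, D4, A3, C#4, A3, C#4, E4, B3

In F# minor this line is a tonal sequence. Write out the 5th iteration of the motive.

Taking 5-note groups, the heads are A3, B3, C#4: the pattern moves up a 2nd.
Extending up a 2nd: D4 → E4.
From E4 the diatonic shape gives E4 C#4 E4 G#4 D4.

E4 C#4 E4 G#4 D4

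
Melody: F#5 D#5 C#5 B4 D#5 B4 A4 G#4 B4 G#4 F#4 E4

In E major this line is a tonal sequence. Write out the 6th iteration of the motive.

C#4 A3 G#3 F#3

With a 4-note motive the entries are F#5, D#5, B4, each down a 3rd from the previous.
Carrying on: G#4 → E4 → C#4.
So cell 6 is C#4 A3 G#3 F#3.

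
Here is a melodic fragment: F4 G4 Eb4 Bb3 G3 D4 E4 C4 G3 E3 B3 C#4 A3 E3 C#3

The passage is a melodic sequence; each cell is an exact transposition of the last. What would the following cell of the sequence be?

G#3 A#3 F#3 C#3 A#2

With a 5-note motive the entries are F4, D4, B3, each down a 3rd from the previous.
From G#3 the exact shape gives G#3 A#3 F#3 C#3 A#2.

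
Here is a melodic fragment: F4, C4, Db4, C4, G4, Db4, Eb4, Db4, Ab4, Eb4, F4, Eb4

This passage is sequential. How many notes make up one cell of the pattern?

4

There are 12 notes; a 4-note unit gives 3 cells:
F4 C4 Db4 C4 | G4 Db4 Eb4 Db4 | Ab4 Eb4 F4 Eb4
Every group is a transposition up a 2nd of the one before; no shorter unit works.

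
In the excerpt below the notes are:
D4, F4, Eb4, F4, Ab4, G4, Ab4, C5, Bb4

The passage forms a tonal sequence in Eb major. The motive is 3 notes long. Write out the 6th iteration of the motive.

G5 Bb5 Ab5

The 3-note cells begin on D4, F4, Ab4 — each up a 3rd from the last.
Continuing the starts: C5 → Eb5 → G5.
Statement 6 starts on G5 and keeps the same diatonic contour: G5 Bb5 Ab5.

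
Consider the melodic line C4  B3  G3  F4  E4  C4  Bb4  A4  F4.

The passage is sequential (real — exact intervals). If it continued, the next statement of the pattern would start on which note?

The 3-note cells begin on C4, F4, Bb4 — each up a 4th from the last.
One more step up a 4th gives Eb5.

Eb5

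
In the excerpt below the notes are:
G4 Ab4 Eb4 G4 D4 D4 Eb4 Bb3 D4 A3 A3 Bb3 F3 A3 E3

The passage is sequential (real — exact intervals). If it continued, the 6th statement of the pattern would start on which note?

F#2

Taking 5-note groups, the heads are G4, D4, A3: the pattern moves down a 4th.
Continuing: E3 → B2 → F#2. Statement 6 starts on F#2.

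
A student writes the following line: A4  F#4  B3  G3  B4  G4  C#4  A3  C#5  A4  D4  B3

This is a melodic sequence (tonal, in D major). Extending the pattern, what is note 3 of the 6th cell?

The unit is 4 notes. Position-3 pitches of the 3 shown cells: B3, C#4, D4.
Each moves up a 2nd. Continuing: E4 → F#4 → G4.

G4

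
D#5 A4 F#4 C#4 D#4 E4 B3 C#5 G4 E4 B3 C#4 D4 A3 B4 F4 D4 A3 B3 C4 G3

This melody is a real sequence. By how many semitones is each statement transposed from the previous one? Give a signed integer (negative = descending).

-2

Taking 7-note groups, the heads are D#5, C#5, B4: the pattern moves down a 2nd.
D#5 to C#5 spans -2 semitones.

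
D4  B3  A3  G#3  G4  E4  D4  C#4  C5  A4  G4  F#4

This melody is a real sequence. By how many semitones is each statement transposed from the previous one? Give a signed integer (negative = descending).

Taking 4-note groups, the heads are D4, G4, C5: the pattern moves up a 4th.
D4 to G4 spans +5 semitones.

5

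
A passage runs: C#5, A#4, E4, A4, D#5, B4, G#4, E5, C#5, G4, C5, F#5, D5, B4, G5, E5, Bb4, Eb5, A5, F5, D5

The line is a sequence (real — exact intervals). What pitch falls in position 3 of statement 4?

Grouping in 7s, the 3rd note of each cell is E4, G4, Bb4.
From Bb4, up a 3rd gives Db5.

Db5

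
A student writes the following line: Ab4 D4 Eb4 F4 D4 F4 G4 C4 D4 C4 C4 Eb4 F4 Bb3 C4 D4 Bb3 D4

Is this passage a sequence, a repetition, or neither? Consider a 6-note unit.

Note 4 of cell 2 is C4; if this were a sequence it would be Eb4. No unit length gives a consistent transposition pattern.

neither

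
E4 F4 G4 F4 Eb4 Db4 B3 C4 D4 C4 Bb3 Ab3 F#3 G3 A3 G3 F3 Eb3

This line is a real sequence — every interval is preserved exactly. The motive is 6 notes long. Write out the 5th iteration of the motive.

The 6-note cells begin on E4, B3, F#3 — each down a 4th from the last.
Extending down a 4th: C#3 → G#2.
Statement 5 starts on G#2 and keeps the same exact contour: G#2 A2 B2 A2 G2 F2.

G#2 A2 B2 A2 G2 F2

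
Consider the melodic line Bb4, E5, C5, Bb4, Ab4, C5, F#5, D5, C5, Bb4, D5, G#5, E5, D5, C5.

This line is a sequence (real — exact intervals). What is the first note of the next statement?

E5

Unit = 5 notes; the statements start on Bb4, C5, D5, moving up a 2nd each time.
One more step up a 2nd gives E5.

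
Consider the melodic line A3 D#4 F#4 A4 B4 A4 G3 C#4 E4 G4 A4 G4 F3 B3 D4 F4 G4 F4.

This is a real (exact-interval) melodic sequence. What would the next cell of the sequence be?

The 6-note cells begin on A3, G3, F3 — each down a 2nd from the last.
Statement 4 starts on Eb3 and keeps the same exact contour: Eb3 A3 C4 Eb4 F4 Eb4.

Eb3 A3 C4 Eb4 F4 Eb4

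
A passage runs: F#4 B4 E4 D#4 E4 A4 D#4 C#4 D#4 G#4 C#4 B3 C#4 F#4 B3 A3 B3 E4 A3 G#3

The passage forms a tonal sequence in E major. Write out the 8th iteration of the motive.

With a 4-note motive the entries are F#4, E4, D#4, C#4, B3, each down a 2nd from the previous.
Continuing the starts: A3 → G#3 → F#3.
From F#3 the diatonic shape gives F#3 B3 E3 D#3.

F#3 B3 E3 D#3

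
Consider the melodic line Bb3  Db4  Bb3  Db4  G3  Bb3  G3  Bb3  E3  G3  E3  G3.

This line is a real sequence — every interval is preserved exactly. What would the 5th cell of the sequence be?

A#2 C#3 A#2 C#3

With a 4-note motive the entries are Bb3, G3, E3, each down a 3rd from the previous.
Continuing the starts: C#3 → A#2.
Statement 5 starts on A#2 and keeps the same exact contour: A#2 C#3 A#2 C#3.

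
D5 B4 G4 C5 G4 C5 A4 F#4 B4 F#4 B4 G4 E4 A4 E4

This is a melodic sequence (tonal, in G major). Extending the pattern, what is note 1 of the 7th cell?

The unit is 5 notes. Position-1 pitches of the 3 shown cells: D5, C5, B4.
Each moves down a 2nd. Continuing: A4 → G4 → F#4 → E4.

E4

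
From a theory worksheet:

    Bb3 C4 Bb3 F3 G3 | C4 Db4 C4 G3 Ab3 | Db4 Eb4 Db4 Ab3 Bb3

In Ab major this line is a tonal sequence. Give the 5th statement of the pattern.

The 5-note cells begin on Bb3, C4, Db4 — each up a 2nd from the last.
Carrying on: Eb4 → F4.
So cell 5 is F4 G4 F4 C4 Db4.

F4 G4 F4 C4 Db4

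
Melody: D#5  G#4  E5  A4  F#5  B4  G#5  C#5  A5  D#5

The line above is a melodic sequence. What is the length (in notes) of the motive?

2

There are 10 notes; a 2-note unit gives 5 cells:
D#5 G#4 | E5 A4 | F#5 B4 | G#5 C#5 | A5 D#5
Each cell is the previous one up a 2nd — so the unit is 2 notes.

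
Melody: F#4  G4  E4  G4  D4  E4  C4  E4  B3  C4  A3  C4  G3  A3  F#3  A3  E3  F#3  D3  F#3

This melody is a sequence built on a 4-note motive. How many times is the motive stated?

5

20 notes in groups of 4 gives 20/4 = 5 statements.
Starts: F#4, D4, B3, G3, E3 — each down a 3rd.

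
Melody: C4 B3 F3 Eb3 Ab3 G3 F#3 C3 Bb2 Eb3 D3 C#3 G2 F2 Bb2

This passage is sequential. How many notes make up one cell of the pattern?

There are 15 notes; a 5-note unit gives 3 cells:
C4 B3 F3 Eb3 Ab3 | G3 F#3 C3 Bb2 Eb3 | D3 C#3 G2 F2 Bb2
Each cell is the previous one down a 4th — so the unit is 5 notes.

5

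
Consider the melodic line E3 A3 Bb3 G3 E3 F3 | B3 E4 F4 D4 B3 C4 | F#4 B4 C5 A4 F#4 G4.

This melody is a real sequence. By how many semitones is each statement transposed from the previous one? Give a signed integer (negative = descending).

7

The 6-note cells begin on E3, B3, F#4 — each up a 5th from the last.
E3 to B3 spans +7 semitones.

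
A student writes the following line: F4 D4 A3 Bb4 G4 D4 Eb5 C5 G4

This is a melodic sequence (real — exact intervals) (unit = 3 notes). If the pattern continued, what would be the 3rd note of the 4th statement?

C5

The unit is 3 notes. Position-3 pitches of the 3 shown cells: A3, D4, G4.
From G4, up a 4th gives C5.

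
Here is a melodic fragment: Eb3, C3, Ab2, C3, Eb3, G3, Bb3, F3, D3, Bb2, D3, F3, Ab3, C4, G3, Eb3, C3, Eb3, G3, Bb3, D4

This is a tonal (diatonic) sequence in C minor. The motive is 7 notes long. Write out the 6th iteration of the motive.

C4 Ab3 F3 Ab3 C4 Eb4 G4

Taking 7-note groups, the heads are Eb3, F3, G3: the pattern moves up a 2nd.
Carrying on: Ab3 → Bb3 → C4.
Statement 6 starts on C4 and keeps the same diatonic contour: C4 Ab3 F3 Ab3 C4 Eb4 G4.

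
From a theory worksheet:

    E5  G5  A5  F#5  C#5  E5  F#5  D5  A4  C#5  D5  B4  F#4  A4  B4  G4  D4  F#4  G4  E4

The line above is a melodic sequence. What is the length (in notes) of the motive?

20 notes total. Splitting into 5 groups of 4:
E5 G5 A5 F#5 | C#5 E5 F#5 D5 | A4 C#5 D5 B4 | F#4 A4 B4 G4 | D4 F#4 G4 E4
Each cell is the previous one down a 3rd — so the unit is 4 notes.

4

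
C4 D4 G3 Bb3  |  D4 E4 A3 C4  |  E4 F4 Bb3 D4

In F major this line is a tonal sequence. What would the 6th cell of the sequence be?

The 4-note cells begin on C4, D4, E4 — each up a 2nd from the last.
Carrying on: F4 → G4 → A4.
From A4 the diatonic shape gives A4 Bb4 E4 G4.

A4 Bb4 E4 G4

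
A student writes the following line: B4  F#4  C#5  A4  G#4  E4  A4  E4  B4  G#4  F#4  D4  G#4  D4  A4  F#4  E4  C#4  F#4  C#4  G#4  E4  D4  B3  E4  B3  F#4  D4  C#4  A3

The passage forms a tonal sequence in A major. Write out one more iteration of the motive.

D4 A3 E4 C#4 B3 G#3

With a 6-note motive the entries are B4, A4, G#4, F#4, E4, each down a 2nd from the previous.
So cell 6 is D4 A3 E4 C#4 B3 G#3.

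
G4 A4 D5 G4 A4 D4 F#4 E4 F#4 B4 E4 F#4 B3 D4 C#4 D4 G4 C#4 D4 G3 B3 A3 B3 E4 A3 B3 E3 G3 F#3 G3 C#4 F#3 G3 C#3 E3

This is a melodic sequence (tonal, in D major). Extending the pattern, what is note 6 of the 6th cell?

A2

With 7-note cells, note 6 of each statement runs D4, B3, G3, E3, C#3.
One more down a 3rd gives A2.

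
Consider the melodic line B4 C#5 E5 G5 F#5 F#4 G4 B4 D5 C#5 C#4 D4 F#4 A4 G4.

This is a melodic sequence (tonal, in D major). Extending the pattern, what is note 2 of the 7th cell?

F#2

The unit is 5 notes. Position-2 pitches of the 3 shown cells: C#5, G4, D4.
Each moves down a 4th. Continuing: A3 → E3 → B2 → F#2.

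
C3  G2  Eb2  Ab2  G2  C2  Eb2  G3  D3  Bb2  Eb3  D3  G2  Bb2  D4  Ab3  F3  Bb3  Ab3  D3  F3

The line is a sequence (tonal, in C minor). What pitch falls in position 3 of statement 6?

D5

With 7-note cells, note 3 of each statement runs Eb2, Bb2, F3.
Each moves up a 5th. Continuing: C4 → G4 → D5.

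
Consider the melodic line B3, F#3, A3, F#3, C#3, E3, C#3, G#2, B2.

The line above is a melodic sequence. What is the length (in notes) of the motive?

There are 9 notes; a 3-note unit gives 3 cells:
B3 F#3 A3 | F#3 C#3 E3 | C#3 G#2 B2
Every group is a transposition down a 4th of the one before; no shorter unit works.

3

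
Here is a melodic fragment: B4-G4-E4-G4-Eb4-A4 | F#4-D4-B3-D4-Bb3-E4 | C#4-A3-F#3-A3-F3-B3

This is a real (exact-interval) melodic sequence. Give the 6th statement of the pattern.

Taking 6-note groups, the heads are B4, F#4, C#4: the pattern moves down a 4th.
Extending down a 4th: G#3 → D#3 → A#2.
So cell 6 is A#2 F#2 D#2 F#2 D2 G#2.

A#2 F#2 D#2 F#2 D2 G#2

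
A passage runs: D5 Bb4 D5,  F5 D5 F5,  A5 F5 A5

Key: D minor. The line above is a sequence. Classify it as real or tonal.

Every note is diatonic to D minor.
Cell 1 has -4 semitones from note 1 to 2, but cell 2 has -3 — the interval quality changes while the contour stays the same, which is the hallmark of a tonal sequence.

tonal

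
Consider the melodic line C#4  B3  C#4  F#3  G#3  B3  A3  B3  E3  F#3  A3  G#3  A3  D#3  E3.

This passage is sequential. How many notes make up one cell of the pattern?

Try groups of 5 (3 cells in 15 notes):
C#4 B3 C#4 F#3 G#3 | B3 A3 B3 E3 F#3 | A3 G#3 A3 D#3 E3
Every group is a transposition down a 2nd of the one before; no shorter unit works.

5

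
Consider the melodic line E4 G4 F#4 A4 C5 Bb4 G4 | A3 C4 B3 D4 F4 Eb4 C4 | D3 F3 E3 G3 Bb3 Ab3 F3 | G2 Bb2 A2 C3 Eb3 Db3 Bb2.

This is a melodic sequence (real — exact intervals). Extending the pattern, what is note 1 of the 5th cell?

C2

The unit is 7 notes. Position-1 pitches of the 4 shown cells: E4, A3, D3, G2.
One more down a 5th gives C2.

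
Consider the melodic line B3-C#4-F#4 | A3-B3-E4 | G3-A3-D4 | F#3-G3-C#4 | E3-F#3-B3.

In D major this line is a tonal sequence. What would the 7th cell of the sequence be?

C#3 D3 G3

Taking 3-note groups, the heads are B3, A3, G3, F#3, E3: the pattern moves down a 2nd.
Carrying on: D3 → C#3.
So cell 7 is C#3 D3 G3.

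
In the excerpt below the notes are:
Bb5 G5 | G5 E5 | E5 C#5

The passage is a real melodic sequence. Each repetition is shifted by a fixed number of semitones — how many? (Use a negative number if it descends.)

-3

Unit = 2 notes; the statements start on Bb5, G5, E5, moving down a 3rd each time.
Bb5 to G5 spans -3 semitones.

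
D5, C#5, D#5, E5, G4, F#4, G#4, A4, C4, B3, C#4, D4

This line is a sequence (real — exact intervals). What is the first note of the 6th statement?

The 4-note cells begin on D5, G4, C4 — each down a 5th from the last.
Extending the heads down a 5th: F3 → Bb2 → Eb2.

Eb2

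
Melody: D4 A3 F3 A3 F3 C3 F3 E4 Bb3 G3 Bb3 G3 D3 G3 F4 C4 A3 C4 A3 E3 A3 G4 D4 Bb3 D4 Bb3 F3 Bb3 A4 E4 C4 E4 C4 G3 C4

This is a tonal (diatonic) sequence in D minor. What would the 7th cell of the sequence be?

C5 G4 E4 G4 E4 Bb3 E4

Taking 7-note groups, the heads are D4, E4, F4, G4, A4: the pattern moves up a 2nd.
Continuing the starts: Bb4 → C5.
From C5 the diatonic shape gives C5 G4 E4 G4 E4 Bb3 E4.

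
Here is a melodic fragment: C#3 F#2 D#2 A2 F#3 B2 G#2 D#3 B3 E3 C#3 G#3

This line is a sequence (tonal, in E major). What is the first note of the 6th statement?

With a 4-note motive the entries are C#3, F#3, B3, each up a 4th from the previous.
Extending the heads up a 4th: E4 → A4 → D#5.

D#5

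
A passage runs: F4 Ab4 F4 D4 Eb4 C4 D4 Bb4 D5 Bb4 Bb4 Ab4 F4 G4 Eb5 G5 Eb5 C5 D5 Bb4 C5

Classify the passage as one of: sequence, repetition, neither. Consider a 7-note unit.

neither

Note 4 of cell 2 is Bb4; if this were a sequence it would be G4. No unit length gives a consistent transposition pattern.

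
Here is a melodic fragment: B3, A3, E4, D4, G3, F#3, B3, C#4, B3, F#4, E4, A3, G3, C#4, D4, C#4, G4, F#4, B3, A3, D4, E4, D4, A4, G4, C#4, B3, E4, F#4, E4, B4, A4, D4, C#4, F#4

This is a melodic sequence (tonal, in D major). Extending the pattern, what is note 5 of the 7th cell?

The unit is 7 notes. Position-5 pitches of the 5 shown cells: G3, A3, B3, C#4, D4.
Extending up a 2nd: E4 → F#4.

F#4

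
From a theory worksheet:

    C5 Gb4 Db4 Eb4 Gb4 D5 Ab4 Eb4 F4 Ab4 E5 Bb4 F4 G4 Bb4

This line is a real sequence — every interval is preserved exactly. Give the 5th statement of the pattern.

Taking 5-note groups, the heads are C5, D5, E5: the pattern moves up a 2nd.
Extending up a 2nd: F#5 → G#5.
So cell 5 is G#5 D5 A4 B4 D5.

G#5 D5 A4 B4 D5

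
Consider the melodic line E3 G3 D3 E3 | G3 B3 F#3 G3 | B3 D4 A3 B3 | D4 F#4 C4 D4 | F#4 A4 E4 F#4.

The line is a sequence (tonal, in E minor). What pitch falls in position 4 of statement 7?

With 4-note cells, note 4 of each statement runs E3, G3, B3, D4, F#4.
Each moves up a 3rd. Continuing: A4 → C5.

C5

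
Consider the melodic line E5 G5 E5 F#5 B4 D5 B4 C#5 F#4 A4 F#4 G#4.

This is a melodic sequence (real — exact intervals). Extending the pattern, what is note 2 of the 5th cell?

B3

With 4-note cells, note 2 of each statement runs G5, D5, A4.
Extending down a 4th: E4 → B3.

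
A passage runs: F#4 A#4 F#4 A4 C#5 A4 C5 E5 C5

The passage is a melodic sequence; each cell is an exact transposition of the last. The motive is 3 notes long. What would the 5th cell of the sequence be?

The 3-note cells begin on F#4, A4, C5 — each up a 3rd from the last.
Extending up a 3rd: Eb5 → Gb5.
So cell 5 is Gb5 Bb5 Gb5.

Gb5 Bb5 Gb5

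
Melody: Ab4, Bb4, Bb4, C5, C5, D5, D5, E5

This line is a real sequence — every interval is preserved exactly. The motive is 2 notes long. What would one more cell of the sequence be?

E5 F#5

Taking 2-note groups, the heads are Ab4, Bb4, C5, D5: the pattern moves up a 2nd.
So cell 5 is E5 F#5.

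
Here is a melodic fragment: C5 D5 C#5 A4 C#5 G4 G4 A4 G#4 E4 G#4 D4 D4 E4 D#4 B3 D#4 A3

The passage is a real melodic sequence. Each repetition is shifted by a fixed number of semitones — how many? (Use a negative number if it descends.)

-5

With a 6-note motive the entries are C5, G4, D4, each down a 4th from the previous.
Counting half-steps from C5 to G4: -5.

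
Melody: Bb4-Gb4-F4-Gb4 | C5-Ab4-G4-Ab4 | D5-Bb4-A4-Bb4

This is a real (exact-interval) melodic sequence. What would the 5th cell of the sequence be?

The 4-note cells begin on Bb4, C5, D5 — each up a 2nd from the last.
Continuing the starts: E5 → F#5.
From F#5 the exact shape gives F#5 D5 C#5 D5.

F#5 D5 C#5 D5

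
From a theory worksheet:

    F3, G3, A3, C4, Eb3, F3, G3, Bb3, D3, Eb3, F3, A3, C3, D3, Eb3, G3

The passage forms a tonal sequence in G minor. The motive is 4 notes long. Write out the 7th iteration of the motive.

Unit = 4 notes; the statements start on F3, Eb3, D3, C3, moving down a 2nd each time.
Extending down a 2nd: Bb2 → A2 → G2.
From G2 the diatonic shape gives G2 A2 Bb2 D3.

G2 A2 Bb2 D3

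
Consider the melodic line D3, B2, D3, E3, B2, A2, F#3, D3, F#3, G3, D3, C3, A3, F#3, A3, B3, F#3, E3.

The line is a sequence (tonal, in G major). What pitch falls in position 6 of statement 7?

The unit is 6 notes. Position-6 pitches of the 3 shown cells: A2, C3, E3.
Carrying that up a 3rd forward: G3 → B3 → D4 → F#4.

F#4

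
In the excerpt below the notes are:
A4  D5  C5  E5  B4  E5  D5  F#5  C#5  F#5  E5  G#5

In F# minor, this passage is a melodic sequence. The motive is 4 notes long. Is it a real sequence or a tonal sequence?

Each cell has the same semitone pattern (5, -2, 4) — intervals are preserved exactly.
And C5 lies outside F# minor, so the sequence is real rather than tonal.

real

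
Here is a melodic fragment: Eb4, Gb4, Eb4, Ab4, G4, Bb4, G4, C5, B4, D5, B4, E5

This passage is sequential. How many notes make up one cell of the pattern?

4

12 notes total. Splitting into 3 groups of 4:
Eb4 Gb4 Eb4 Ab4 | G4 Bb4 G4 C5 | B4 D5 B4 E5
That's a consistent up a 3rd shift per cell, and no other grouping gives one.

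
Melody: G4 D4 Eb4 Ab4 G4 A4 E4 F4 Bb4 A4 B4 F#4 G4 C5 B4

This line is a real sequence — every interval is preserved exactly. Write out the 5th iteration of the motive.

D#5 A#4 B4 E5 D#5

Taking 5-note groups, the heads are G4, A4, B4: the pattern moves up a 2nd.
Extending up a 2nd: C#5 → D#5.
So cell 5 is D#5 A#4 B4 E5 D#5.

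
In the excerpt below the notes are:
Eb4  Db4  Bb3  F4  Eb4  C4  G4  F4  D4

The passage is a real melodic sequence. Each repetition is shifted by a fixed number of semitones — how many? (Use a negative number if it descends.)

The 3-note cells begin on Eb4, F4, G4 — each up a 2nd from the last.
Eb4→F4 is 65 − 63 = 2 semitones.

2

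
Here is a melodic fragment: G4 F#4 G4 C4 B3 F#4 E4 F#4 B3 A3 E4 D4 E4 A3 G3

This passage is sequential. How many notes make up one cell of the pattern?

There are 15 notes; a 5-note unit gives 3 cells:
G4 F#4 G4 C4 B3 | F#4 E4 F#4 B3 A3 | E4 D4 E4 A3 G3
Every group is a transposition down a 2nd of the one before; no shorter unit works.

5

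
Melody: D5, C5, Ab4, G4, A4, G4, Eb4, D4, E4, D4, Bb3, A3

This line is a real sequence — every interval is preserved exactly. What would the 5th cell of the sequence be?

F#3 E3 C3 B2

Taking 4-note groups, the heads are D5, A4, E4: the pattern moves down a 4th.
Continuing the starts: B3 → F#3.
Statement 5 starts on F#3 and keeps the same exact contour: F#3 E3 C3 B2.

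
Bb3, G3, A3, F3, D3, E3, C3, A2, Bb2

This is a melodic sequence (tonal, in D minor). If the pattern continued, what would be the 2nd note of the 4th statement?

With 3-note cells, note 2 of each statement runs G3, D3, A2.
From A2, down a 4th gives E2.

E2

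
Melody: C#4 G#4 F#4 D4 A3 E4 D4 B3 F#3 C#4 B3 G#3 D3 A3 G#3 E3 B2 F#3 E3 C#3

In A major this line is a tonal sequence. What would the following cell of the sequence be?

Taking 4-note groups, the heads are C#4, A3, F#3, D3, B2: the pattern moves down a 3rd.
From G#2 the diatonic shape gives G#2 D3 C#3 A2.

G#2 D3 C#3 A2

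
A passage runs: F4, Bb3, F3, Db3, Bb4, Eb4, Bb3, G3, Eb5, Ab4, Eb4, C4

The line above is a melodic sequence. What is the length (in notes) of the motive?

There are 12 notes; a 4-note unit gives 3 cells:
F4 Bb3 F3 Db3 | Bb4 Eb4 Bb3 G3 | Eb5 Ab4 Eb4 C4
Each cell is the previous one up a 4th — so the unit is 4 notes.

4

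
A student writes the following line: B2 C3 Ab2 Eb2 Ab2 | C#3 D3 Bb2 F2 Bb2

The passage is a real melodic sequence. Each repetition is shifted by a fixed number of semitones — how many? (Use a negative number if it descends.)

The 5-note cells begin on B2, C#3 — each up a 2nd from the last.
Counting half-steps from B2 to C#3: 2.

2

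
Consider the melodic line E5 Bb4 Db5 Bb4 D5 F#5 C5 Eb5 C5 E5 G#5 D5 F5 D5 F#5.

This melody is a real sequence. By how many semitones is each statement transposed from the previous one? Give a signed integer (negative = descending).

With a 5-note motive the entries are E5, F#5, G#5, each up a 2nd from the previous.
E5 to F#5 spans +2 semitones.

2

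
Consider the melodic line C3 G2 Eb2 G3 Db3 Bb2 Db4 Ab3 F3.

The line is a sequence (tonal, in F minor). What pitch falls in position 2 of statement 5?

The unit is 3 notes. Position-2 pitches of the 3 shown cells: G2, Db3, Ab3.
Carrying that up a 5th forward: Eb4 → Bb4.

Bb4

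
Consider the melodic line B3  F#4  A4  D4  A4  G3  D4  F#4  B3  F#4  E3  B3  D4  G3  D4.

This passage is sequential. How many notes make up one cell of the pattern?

5

15 notes total. Splitting into 3 groups of 5:
B3 F#4 A4 D4 A4 | G3 D4 F#4 B3 F#4 | E3 B3 D4 G3 D4
Each cell is the previous one down a 3rd — so the unit is 5 notes.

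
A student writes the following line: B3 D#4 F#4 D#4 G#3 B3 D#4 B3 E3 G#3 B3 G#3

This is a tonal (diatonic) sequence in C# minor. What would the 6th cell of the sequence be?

F#2 A2 C#3 A2

With a 4-note motive the entries are B3, G#3, E3, each down a 3rd from the previous.
Carrying on: C#3 → A2 → F#2.
So cell 6 is F#2 A2 C#3 A2.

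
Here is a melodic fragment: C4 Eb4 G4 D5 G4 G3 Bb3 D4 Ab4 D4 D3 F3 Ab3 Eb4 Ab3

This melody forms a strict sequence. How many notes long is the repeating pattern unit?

5

15 notes total. Splitting into 3 groups of 5:
C4 Eb4 G4 D5 G4 | G3 Bb3 D4 Ab4 D4 | D3 F3 Ab3 Eb4 Ab3
Each cell is the previous one down a 4th — so the unit is 5 notes.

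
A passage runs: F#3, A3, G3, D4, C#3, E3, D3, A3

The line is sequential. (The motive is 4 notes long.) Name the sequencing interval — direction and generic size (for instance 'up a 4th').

Unit = 4 notes; the statements start on F#3, C#3, moving down a 4th each time.
From F#3 to C#3: down a 4th.

down a 4th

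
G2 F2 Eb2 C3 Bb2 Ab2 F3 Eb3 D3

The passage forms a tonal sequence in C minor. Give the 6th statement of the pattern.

Unit = 3 notes; the statements start on G2, C3, F3, moving up a 4th each time.
Extending up a 4th: Bb3 → Eb4 → Ab4.
So cell 6 is Ab4 G4 F4.

Ab4 G4 F4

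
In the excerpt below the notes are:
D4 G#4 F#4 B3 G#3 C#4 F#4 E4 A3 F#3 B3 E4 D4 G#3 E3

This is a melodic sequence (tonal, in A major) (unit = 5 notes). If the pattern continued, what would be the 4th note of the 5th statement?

With 5-note cells, note 4 of each statement runs B3, A3, G#3.
Each moves down a 2nd. Continuing: F#3 → E3.

E3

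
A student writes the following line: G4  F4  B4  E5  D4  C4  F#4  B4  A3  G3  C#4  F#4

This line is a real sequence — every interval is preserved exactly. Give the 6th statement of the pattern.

F#2 E2 A#2 D#3

Unit = 4 notes; the statements start on G4, D4, A3, moving down a 4th each time.
Continuing the starts: E3 → B2 → F#2.
So cell 6 is F#2 E2 A#2 D#3.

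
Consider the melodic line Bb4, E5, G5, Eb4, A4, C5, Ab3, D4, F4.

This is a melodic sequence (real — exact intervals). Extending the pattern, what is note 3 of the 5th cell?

Eb3

Grouping in 3s, the 3rd note of each cell is G5, C5, F4.
Each moves down a 5th. Continuing: Bb3 → Eb3.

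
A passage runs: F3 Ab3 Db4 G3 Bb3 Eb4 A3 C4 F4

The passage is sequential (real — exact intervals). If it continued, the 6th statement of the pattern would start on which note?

With a 3-note motive the entries are F3, G3, A3, each up a 2nd from the previous.
Continuing: B3 → C#4 → D#4. Statement 6 starts on D#4.

D#4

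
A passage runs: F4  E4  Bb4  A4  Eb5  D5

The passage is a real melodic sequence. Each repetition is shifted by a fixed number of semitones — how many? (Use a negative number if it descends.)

Taking 2-note groups, the heads are F4, Bb4, Eb5: the pattern moves up a 4th.
F4 to Bb4 spans +5 semitones.

5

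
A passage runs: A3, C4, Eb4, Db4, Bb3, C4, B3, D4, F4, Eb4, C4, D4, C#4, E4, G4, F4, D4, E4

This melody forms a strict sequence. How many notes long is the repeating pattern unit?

18 notes total. Splitting into 3 groups of 6:
A3 C4 Eb4 Db4 Bb3 C4 | B3 D4 F4 Eb4 C4 D4 | C#4 E4 G4 F4 D4 E4
That's a consistent up a 2nd shift per cell, and no other grouping gives one.

6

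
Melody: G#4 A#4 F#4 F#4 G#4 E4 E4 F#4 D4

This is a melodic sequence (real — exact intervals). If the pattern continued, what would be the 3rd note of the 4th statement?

C4

The unit is 3 notes. Position-3 pitches of the 3 shown cells: F#4, E4, D4.
One more down a 2nd gives C4.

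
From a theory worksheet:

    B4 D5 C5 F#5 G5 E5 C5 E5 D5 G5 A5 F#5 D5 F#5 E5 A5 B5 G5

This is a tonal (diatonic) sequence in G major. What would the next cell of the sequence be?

E5 G5 F#5 B5 C6 A5

Taking 6-note groups, the heads are B4, C5, D5: the pattern moves up a 2nd.
Statement 4 starts on E5 and keeps the same diatonic contour: E5 G5 F#5 B5 C6 A5.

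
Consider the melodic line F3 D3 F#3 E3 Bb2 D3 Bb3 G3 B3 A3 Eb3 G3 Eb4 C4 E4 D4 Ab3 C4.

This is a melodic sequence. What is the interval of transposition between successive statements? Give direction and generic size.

Unit = 6 notes; the statements start on F3, Bb3, Eb4, moving up a 4th each time.
From F3 to Bb3: up a 4th.

up a 4th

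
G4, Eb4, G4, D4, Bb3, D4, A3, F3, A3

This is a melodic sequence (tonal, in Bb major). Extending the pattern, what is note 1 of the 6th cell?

F2

With 3-note cells, note 1 of each statement runs G4, D4, A3.
Extending down a 4th: Eb3 → Bb2 → F2.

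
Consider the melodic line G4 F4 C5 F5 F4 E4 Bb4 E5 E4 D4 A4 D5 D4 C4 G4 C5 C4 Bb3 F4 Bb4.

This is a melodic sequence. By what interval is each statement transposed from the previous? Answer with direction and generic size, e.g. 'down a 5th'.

Unit = 4 notes; the statements start on G4, F4, E4, D4, C4, moving down a 2nd each time.
G4 to F4 is down a 2nd.

down a 2nd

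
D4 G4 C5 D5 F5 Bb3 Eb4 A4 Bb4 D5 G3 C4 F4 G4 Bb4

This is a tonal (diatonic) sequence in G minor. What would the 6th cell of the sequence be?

The 5-note cells begin on D4, Bb3, G3 — each down a 3rd from the last.
Continuing the starts: Eb3 → C3 → A2.
From A2 the diatonic shape gives A2 D3 G3 A3 C4.

A2 D3 G3 A3 C4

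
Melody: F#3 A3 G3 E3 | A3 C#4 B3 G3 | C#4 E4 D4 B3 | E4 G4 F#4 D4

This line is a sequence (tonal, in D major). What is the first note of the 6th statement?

B4

Taking 4-note groups, the heads are F#3, A3, C#4, E4: the pattern moves up a 3rd.
Extending the heads up a 3rd: G4 → B4.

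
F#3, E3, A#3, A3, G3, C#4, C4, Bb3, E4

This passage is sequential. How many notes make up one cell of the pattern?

There are 9 notes; a 3-note unit gives 3 cells:
F#3 E3 A#3 | A3 G3 C#4 | C4 Bb3 E4
Each cell is the previous one up a 3rd — so the unit is 3 notes.

3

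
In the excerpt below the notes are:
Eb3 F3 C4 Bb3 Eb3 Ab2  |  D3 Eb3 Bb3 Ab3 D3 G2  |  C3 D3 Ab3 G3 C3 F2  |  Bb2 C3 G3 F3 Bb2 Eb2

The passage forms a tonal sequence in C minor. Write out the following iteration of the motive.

Ab2 Bb2 F3 Eb3 Ab2 D2

Unit = 6 notes; the statements start on Eb3, D3, C3, Bb2, moving down a 2nd each time.
From Ab2 the diatonic shape gives Ab2 Bb2 F3 Eb3 Ab2 D2.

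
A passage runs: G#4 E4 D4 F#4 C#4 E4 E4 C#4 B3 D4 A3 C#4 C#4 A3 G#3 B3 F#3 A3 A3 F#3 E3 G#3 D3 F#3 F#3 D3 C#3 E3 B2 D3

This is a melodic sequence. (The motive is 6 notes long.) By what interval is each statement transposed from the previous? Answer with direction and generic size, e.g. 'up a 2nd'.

down a 3rd

The 6-note cells begin on G#4, E4, C#4, A3, F#3 — each down a 3rd from the last.
From G#4 to E4: down a 3rd.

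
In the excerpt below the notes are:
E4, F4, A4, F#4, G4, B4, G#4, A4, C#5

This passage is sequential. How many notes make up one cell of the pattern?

There are 9 notes; a 3-note unit gives 3 cells:
E4 F4 A4 | F#4 G4 B4 | G#4 A4 C#5
That's a consistent up a 2nd shift per cell, and no other grouping gives one.

3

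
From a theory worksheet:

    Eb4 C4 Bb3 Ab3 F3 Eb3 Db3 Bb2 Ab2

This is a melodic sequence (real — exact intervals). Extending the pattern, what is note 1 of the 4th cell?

Gb2

Grouping in 3s, the 1st note of each cell is Eb4, Ab3, Db3.
From Db3, down a 5th gives Gb2.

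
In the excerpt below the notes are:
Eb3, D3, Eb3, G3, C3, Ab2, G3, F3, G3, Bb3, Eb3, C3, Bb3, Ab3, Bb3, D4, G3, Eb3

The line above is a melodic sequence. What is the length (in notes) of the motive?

Try groups of 6 (3 cells in 18 notes):
Eb3 D3 Eb3 G3 C3 Ab2 | G3 F3 G3 Bb3 Eb3 C3 | Bb3 Ab3 Bb3 D4 G3 Eb3
Every group is a transposition up a 3rd of the one before; no shorter unit works.

6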